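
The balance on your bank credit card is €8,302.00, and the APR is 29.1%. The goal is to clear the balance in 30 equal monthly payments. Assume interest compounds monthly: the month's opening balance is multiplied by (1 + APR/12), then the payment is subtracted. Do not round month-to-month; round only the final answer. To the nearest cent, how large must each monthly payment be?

€392.69

Monthly rate r = 29.1%/12 = 2.425% = 0.02425.
Level-payment amortization: P = B₀·r / (1 − (1+r)^(−n)) = 8302.00·0.02425 / (1 − 1.02425^(−30)).
Denominator 1 − (1+r)^(−30) = 0.51267261.
P = 201.323 / 0.51267261 ≈ 392.69.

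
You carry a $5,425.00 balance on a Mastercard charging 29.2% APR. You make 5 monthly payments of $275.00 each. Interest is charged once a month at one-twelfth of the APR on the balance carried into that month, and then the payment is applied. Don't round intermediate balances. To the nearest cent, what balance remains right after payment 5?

$4,674.39

Monthly rate r = 29.2%/12 = 2.43333% = 0.0243333.
Each month: B ← B·(1+r) − $275.00.
Month 1: interest $132.01; balance after payment $5,282.01.
Month 2: interest $128.53; balance after payment $5,135.54.
Month 3: interest $124.96; balance after payment $4,985.50.
Month 4: interest $121.31; balance after payment $4,831.82.
Month 5: interest $117.57; balance after payment $4,674.39.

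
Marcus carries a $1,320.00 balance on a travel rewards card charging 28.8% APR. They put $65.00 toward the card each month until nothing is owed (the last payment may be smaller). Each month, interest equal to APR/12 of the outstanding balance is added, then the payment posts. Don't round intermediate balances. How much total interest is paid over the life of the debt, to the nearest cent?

Monthly rate r = 28.8%/12 = 2.4% = 0.024.
Payoff takes n = ⌈−ln(1 − rB₀/P)/ln(1+r)⌉ = ⌈28.176⌉ = 29 payments; the last is $11.53.
Total paid = 28·$65.00 + $11.53 = $1,831.53.
Total interest = total paid − principal = $1,831.53 − $1,320.00 = $511.53.

$511.53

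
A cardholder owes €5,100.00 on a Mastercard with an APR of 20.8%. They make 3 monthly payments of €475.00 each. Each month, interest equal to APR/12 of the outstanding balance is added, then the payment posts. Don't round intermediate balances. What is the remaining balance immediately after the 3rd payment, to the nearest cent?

Monthly rate r = 20.8%/12 = 1.73333% = 0.0173333.
Each month: B ← B·(1+r) − €475.00.
Month 1: interest €88.40; balance after payment €4,713.40.
Month 2: interest €81.70; balance after payment €4,320.10.
Month 3: interest €74.88; balance after payment €3,919.98.

€3,919.98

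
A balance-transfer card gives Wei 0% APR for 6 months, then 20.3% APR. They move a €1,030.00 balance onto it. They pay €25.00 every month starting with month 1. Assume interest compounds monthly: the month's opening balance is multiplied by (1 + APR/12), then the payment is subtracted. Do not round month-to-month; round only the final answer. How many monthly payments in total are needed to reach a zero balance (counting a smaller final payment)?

Promo months 1–6 at r₀ = 0%/12 = 0; months 7+ at r₁ = 20.3%/12 = 0.0169167.
After month 6 (no interest yet): B = €1,030.00 − 6·€25.00 = €880.00.
Then at r₁ with €25.00/mo: n₂ = −ln(1 − r₁·B/P)/ln(1+r₁) ≈ 53.95 → 54 more payments.

60 months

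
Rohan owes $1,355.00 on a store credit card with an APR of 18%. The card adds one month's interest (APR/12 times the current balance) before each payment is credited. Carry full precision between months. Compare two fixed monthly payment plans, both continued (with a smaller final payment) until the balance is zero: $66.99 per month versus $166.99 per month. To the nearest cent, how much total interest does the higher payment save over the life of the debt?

$170.97

Monthly rate r = 18%/12 = 1.5% = 0.015.
At $66.99/mo: n = ⌈−ln(1 − rB₀/P)/ln(1+r)⌉ = 25 payments (last $19.10); total interest = total paid − $1,355.00 = $271.86.
At $166.99/mo: 9 payments (last $119.97); total interest $100.89.
Interest saved = $271.86 − $100.89 = $170.97.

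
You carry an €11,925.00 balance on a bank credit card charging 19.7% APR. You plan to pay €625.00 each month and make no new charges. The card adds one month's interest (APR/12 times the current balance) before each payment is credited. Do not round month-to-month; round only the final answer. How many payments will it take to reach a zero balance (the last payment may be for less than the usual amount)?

24 payments

Monthly rate r = 19.7%/12 = 1.64167% = 0.0164167.
Recurrence: B ← B·(1+r) − €625.00.
Month 1: interest €195.77; balance after payment €11,495.77.
Month 2: interest €188.72; balance after payment €11,059.49.
Closed form: n = −ln(1 − rB₀/P)/ln(1+r) = −ln(0.68677)/ln(1.01642) ≈ 23.076, so the balance reaches zero during payment 24.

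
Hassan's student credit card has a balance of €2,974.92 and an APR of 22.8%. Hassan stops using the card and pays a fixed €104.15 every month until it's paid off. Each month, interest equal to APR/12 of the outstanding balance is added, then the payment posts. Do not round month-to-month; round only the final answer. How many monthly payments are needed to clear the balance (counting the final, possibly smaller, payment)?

42 payments

Monthly rate r = 22.8%/12 = 1.9% = 0.019.
Recurrence: B ← B·(1+r) − €104.15.
Month 1: interest €56.52; balance after payment €2,927.29.
Month 2: interest €55.62; balance after payment €2,878.76.
Closed form: n = −ln(1 − rB₀/P)/ln(1+r) = −ln(0.45729)/ln(1.019) ≈ 41.571, so the balance reaches zero during payment 42.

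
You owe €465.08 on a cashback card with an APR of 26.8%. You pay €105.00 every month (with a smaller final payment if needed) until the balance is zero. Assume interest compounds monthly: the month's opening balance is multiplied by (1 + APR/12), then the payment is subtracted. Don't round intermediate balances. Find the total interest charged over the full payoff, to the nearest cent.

Monthly rate r = 26.8%/12 = 2.23333% = 0.0223333.
Payoff takes n = ⌈−ln(1 − rB₀/P)/ln(1+r)⌉ = ⌈4.716⌉ = 5 payments; the last is €75.41.
Total paid = 4·€105.00 + €75.41 = €495.41.
Total interest = total paid − principal = €495.41 − €465.08 = €30.33.

€30.33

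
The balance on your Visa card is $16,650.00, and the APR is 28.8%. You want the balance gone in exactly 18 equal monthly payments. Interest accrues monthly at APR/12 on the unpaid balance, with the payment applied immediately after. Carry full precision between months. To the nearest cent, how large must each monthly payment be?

Monthly rate r = 28.8%/12 = 2.4% = 0.024.
Level-payment amortization: P = B₀·r / (1 − (1+r)^(−n)) = 16650.00·0.024 / (1 − 1.024^(−18)).
Denominator 1 − (1+r)^(−18) = 0.347469553.
P = 399.6 / 0.347469553 ≈ 1150.03.

$1,150.03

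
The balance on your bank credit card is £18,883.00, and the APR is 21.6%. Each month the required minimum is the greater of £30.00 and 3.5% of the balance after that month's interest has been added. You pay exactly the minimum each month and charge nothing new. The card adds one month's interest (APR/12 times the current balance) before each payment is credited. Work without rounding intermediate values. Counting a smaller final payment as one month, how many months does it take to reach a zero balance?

Monthly rate r = 21.6%/12 = 1.8% = 0.018.
While 3.5% of the post-interest balance exceeds £30.00, each month B ← (B·(1+r))·(1 − 0.035), i.e. B shrinks by the factor (1+r)·0.965 = 0.98237.
This holds for months 1–175. Entering month 176 the balance is £839.87; 3.5% of the post-interest balance is now below £30.00, so the flat £30.00 minimum applies from here.
From month 176 a fixed £30.00 at rate r clears £839.87 in 40 more payments. Total: 175 + 40 = 215 months.

215 months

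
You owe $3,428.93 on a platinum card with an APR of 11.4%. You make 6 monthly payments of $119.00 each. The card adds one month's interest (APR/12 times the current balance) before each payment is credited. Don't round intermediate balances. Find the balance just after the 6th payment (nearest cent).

Monthly rate r = 11.4%/12 = 0.95% = 0.0095.
Each month: B ← B·(1+r) − $119.00.
Month 1: interest $32.57; balance after payment $3,342.50.
Month 2: interest $31.75; balance after payment $3,255.26.
Month 3: interest $30.92; balance after payment $3,167.18.
Month 4: interest $30.09; balance after payment $3,078.27.
Month 5: interest $29.24; balance after payment $2,988.52.
Month 6: interest $28.39; balance after payment $2,897.91.

$2,897.91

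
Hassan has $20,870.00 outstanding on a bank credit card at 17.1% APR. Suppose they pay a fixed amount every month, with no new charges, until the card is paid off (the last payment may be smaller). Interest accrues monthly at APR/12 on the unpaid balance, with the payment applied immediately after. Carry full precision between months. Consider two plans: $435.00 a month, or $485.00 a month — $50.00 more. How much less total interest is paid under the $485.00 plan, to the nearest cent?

Monthly rate r = 17.1%/12 = 1.425% = 0.01425.
At $435.00/mo: n = ⌈−ln(1 − rB₀/P)/ln(1+r)⌉ = 82 payments (last $150.53); total interest = total paid − $20,870.00 = $14,515.53.
At $485.00/mo: 68 payments (last $62.50); total interest $11,687.50.
Interest saved = $14,515.53 − $11,687.50 = $2,828.03.

$2,828.03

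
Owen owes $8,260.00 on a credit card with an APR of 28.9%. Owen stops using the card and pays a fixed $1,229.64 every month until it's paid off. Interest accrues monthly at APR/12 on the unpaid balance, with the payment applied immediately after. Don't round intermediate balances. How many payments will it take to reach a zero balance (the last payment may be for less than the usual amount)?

8 months

Monthly rate r = 28.9%/12 = 2.40833% = 0.0240833.
Recurrence: B ← B·(1+r) − $1,229.64.
Month 1: interest $198.93; balance after payment $7,229.29.
Month 2: interest $174.11; balance after payment $6,173.75.
Closed form: n = −ln(1 − rB₀/P)/ln(1+r) = −ln(0.83822)/ln(1.02408) ≈ 7.415, so the balance reaches zero during payment 8.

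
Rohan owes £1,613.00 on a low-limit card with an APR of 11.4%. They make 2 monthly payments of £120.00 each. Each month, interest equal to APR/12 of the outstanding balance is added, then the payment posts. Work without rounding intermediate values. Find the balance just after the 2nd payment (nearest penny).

£1,402.65

Monthly rate r = 11.4%/12 = 0.95% = 0.0095.
Each month: B ← B·(1+r) − £120.00.
Month 1: interest £15.32; balance after payment £1,508.32.
Month 2: interest £14.33; balance after payment £1,402.65.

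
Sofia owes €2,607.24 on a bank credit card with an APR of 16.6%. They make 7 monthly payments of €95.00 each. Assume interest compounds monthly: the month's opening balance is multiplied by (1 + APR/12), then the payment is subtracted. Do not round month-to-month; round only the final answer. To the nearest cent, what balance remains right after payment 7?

€2,177.19

Monthly rate r = 16.6%/12 = 1.38333% = 0.0138333.
Each month: B ← B·(1+r) − €95.00.
Month 1: interest €36.07; balance after payment €2,548.31.
Month 2: interest €35.25; balance after payment €2,488.56.
Month 3: interest €34.43; balance after payment €2,427.98.
Month 4: interest €33.59; balance after payment €2,366.57.
Month 5: interest €32.74; balance after payment €2,304.31.
Month 6: interest €31.88; balance after payment €2,241.18.
Month 7: interest €31.00; balance after payment €2,177.19.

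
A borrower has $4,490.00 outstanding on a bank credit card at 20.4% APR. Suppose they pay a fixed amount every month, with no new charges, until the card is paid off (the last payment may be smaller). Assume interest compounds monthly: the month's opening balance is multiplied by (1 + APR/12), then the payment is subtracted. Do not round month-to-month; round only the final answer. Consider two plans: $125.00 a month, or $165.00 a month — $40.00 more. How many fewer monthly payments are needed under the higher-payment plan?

Monthly rate r = 20.4%/12 = 1.7% = 0.017.
At $125.00/mo: n = ⌈−ln(1 − rB₀/P)/ln(1+r)⌉ = 56 payments (last $119.50); total interest = total paid − $4,490.00 = $2,504.50.
At $165.00/mo: 37 payments (last $138.86); total interest $1,588.86.
Payments saved = 56 − 37 = 19.

19 fewer payments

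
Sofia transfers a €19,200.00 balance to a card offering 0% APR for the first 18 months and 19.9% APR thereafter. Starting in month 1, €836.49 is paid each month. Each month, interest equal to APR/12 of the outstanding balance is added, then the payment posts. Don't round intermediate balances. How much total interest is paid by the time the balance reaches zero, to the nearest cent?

Promo months 1–18 at r₀ = 0%/12 = 0; months 19+ at r₁ = 19.9%/12 = 0.0165833.
After month 18 (no interest yet): B = €19,200.00 − 18·€836.49 = €4,143.18.
Then at r₁ with €836.49/mo: n₂ = −ln(1 − r₁·B/P)/ln(1+r₁) ≈ 5.21 → 6 more payments.
Total paid = 23·€836.49 + €177.71 = €19,416.98; interest = €19,416.98 − €19,200.00 = €216.98.

€216.98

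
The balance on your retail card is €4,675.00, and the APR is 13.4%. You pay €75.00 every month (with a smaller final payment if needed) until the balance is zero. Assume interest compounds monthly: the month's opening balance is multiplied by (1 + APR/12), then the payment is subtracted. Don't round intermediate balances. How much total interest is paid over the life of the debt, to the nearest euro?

Monthly rate r = 13.4%/12 = 1.11667% = 0.0111667.
Payoff takes n = ⌈−ln(1 − rB₀/P)/ln(1+r)⌉ = ⌈107.243⌉ = 108 payments; the last is €18.30.
Total paid = 107·€75.00 + €18.30 = €8,043.30.
Total interest = total paid − principal = €8,043.30 − €4,675.00 = €3,368.30.

€3,368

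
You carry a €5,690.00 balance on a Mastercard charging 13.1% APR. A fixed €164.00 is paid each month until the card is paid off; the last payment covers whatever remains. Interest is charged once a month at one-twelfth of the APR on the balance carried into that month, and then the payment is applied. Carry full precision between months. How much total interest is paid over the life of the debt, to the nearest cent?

€1,500.43

Monthly rate r = 13.1%/12 = 1.09167% = 0.0109167.
Payoff takes n = ⌈−ln(1 − rB₀/P)/ln(1+r)⌉ = ⌈43.843⌉ = 44 payments; the last is €138.43.
Total paid = 43·€164.00 + €138.43 = €7,190.43.
Total interest = total paid − principal = €7,190.43 − €5,690.00 = €1,500.43.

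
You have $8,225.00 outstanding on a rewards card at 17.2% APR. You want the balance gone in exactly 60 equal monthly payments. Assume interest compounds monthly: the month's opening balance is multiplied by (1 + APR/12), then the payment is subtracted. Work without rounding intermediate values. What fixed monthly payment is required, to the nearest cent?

Monthly rate r = 17.2%/12 = 1.43333% = 0.0143333.
Level-payment amortization: P = B₀·r / (1 − (1+r)^(−n)) = 8225.00·0.0143333 / (1 − 1.01433^(−60)).
Denominator 1 − (1+r)^(−60) = 0.574246583.
P = 117.892 / 0.574246583 ≈ 205.30.

$205.30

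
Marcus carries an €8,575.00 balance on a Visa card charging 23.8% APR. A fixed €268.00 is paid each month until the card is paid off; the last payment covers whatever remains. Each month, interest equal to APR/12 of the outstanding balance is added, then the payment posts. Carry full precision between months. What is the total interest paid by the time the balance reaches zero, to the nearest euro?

€5,164

Monthly rate r = 23.8%/12 = 1.98333% = 0.0198333.
Payoff takes n = ⌈−ln(1 − rB₀/P)/ln(1+r)⌉ = ⌈51.262⌉ = 52 payments; the last is €70.69.
Total paid = 51·€268.00 + €70.69 = €13,738.69.
Total interest = total paid − principal = €13,738.69 − €8,575.00 = €5,163.69.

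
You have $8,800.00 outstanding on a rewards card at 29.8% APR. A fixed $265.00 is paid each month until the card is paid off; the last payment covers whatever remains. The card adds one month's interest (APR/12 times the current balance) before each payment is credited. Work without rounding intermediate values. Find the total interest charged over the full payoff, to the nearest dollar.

Monthly rate r = 29.8%/12 = 2.48333% = 0.0248333.
Payoff takes n = ⌈−ln(1 − rB₀/P)/ln(1+r)⌉ = ⌈70.974⌉ = 71 payments; the last is $258.22.
Total paid = 70·$265.00 + $258.22 = $18,808.22.
Total interest = total paid − principal = $18,808.22 − $8,800.00 = $10,008.22.

$10,008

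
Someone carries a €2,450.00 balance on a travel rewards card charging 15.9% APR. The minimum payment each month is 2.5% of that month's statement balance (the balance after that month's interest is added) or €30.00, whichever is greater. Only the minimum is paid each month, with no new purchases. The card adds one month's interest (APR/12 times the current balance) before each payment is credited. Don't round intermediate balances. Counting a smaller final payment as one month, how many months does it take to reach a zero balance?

117 months

Monthly rate r = 15.9%/12 = 1.325% = 0.01325.
While 2.5% of the post-interest balance exceeds €30.00, each month B ← (B·(1+r))·(1 − 0.025), i.e. B shrinks by the factor (1+r)·0.975 = 0.98792.
This holds for months 1–60. Entering month 61 the balance is €1,181.52; 2.5% of the post-interest balance is now below €30.00, so the flat €30.00 minimum applies from here.
From month 61 a fixed €30.00 at rate r clears €1,181.52 in 57 more payments. Total: 60 + 57 = 117 months.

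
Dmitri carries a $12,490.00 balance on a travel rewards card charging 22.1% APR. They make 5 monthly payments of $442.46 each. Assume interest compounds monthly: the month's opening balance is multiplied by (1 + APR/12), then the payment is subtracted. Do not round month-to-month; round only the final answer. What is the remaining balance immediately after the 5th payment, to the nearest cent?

Monthly rate r = 22.1%/12 = 1.84167% = 0.0184167.
Each month: B ← B·(1+r) − $442.46.
Month 1: interest $230.02; balance after payment $12,277.56.
Month 2: interest $226.11; balance after payment $12,061.22.
Month 3: interest $222.13; balance after payment $11,840.88.
Month 4: interest $218.07; balance after payment $11,616.49.
Month 5: interest $213.94; balance after payment $11,387.97.

$11,387.97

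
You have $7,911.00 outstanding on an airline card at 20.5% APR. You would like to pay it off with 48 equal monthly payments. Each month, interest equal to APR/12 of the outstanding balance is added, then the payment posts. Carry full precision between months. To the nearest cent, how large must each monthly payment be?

$242.85

Monthly rate r = 20.5%/12 = 1.70833% = 0.0170833.
Level-payment amortization: P = B₀·r / (1 − (1+r)^(−n)) = 7911.00·0.0170833 / (1 − 1.01708^(−48)).
Denominator 1 − (1+r)^(−48) = 0.556507592.
P = 135.146 / 0.556507592 ≈ 242.85.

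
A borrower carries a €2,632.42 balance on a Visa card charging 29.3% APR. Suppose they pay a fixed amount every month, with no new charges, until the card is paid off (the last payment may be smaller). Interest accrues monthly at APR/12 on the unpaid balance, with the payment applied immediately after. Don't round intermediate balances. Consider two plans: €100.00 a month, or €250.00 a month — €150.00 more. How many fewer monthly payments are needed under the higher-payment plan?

30 fewer payments

Monthly rate r = 29.3%/12 = 2.44167% = 0.0244167.
At €100.00/mo: n = ⌈−ln(1 − rB₀/P)/ln(1+r)⌉ = 43 payments (last €67.16); total interest = total paid − €2,632.42 = €1,634.74.
At €250.00/mo: 13 payments (last €80.59); total interest €448.17.
Payments saved = 43 − 13 = 30.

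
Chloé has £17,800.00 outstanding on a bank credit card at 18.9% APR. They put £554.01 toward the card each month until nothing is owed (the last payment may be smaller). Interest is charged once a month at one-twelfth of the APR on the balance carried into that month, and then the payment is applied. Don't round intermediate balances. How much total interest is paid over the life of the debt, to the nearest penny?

£7,204.32

Monthly rate r = 18.9%/12 = 1.575% = 0.01575.
Payoff takes n = ⌈−ln(1 − rB₀/P)/ln(1+r)⌉ = ⌈45.132⌉ = 46 payments; the last is £73.87.
Total paid = 45·£554.01 + £73.87 = £25,004.32.
Total interest = total paid − principal = £25,004.32 − £17,800.00 = £7,204.32.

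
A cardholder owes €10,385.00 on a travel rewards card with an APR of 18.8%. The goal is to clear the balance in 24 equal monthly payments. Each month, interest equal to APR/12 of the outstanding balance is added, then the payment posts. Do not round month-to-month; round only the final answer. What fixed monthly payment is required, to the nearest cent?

€522.48

Monthly rate r = 18.8%/12 = 1.56667% = 0.0156667.
Level-payment amortization: P = B₀·r / (1 − (1+r)^(−n)) = 10385.00·0.0156667 / (1 − 1.01567^(−24)).
Denominator 1 − (1+r)^(−24) = 0.311393351.
P = 162.698 / 0.311393351 ≈ 522.48.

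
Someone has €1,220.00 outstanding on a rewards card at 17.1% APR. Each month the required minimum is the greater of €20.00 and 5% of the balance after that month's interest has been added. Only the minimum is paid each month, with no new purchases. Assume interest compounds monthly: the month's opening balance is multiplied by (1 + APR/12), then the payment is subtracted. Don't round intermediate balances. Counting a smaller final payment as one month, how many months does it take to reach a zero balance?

Monthly rate r = 17.1%/12 = 1.425% = 0.01425.
While 5% of the post-interest balance exceeds €20.00, each month B ← (B·(1+r))·(1 − 0.05), i.e. B shrinks by the factor (1+r)·0.95 = 0.96354.
This holds for months 1–31. Entering month 32 the balance is €385.73; 5% of the post-interest balance is now below €20.00, so the flat €20.00 minimum applies from here.
From month 32 a fixed €20.00 at rate r clears €385.73 in 23 more payments. Total: 31 + 23 = 54 months.

54 months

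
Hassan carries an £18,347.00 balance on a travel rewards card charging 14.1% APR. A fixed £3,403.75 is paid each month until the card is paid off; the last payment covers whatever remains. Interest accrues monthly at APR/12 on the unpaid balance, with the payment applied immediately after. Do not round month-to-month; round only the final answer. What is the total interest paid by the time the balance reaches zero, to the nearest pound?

£723

Monthly rate r = 14.1%/12 = 1.175% = 0.01175.
Payoff takes n = ⌈−ln(1 − rB₀/P)/ln(1+r)⌉ = ⌈5.601⌉ = 6 payments; the last is £2,050.92.
Total paid = 5·£3,403.75 + £2,050.92 = £19,069.67.
Total interest = total paid − principal = £19,069.67 − £18,347.00 = £722.67.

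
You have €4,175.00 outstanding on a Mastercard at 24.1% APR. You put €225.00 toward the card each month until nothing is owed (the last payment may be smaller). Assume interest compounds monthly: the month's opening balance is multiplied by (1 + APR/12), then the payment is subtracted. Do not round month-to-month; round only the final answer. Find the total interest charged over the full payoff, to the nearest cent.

Monthly rate r = 24.1%/12 = 2.00833% = 0.0200833.
Payoff takes n = ⌈−ln(1 − rB₀/P)/ln(1+r)⌉ = ⌈23.449⌉ = 24 payments; the last is €101.52.
Total paid = 23·€225.00 + €101.52 = €5,276.52.
Total interest = total paid − principal = €5,276.52 − €4,175.00 = €1,101.52.

€1,101.52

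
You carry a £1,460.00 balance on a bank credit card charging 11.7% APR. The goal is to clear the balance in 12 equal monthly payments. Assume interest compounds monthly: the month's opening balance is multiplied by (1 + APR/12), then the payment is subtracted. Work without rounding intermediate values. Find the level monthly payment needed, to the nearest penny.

Monthly rate r = 11.7%/12 = 0.975% = 0.00975.
Level-payment amortization: P = B₀·r / (1 − (1+r)^(−n)) = 1460.00·0.00975 / (1 − 1.00975^(−12)).
Denominator 1 − (1+r)^(−12) = 0.109910541.
P = 14.235 / 0.109910541 ≈ 129.51.

£129.51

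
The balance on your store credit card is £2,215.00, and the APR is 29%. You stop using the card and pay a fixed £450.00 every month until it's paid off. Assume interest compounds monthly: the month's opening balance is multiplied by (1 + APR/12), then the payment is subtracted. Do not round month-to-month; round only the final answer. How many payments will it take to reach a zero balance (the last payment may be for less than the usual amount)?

6 months

Monthly rate r = 29%/12 = 2.41667% = 0.0241667.
Recurrence: B ← B·(1+r) − £450.00.
Month 1: interest £53.53; balance after payment £1,818.53.
Month 2: interest £43.95; balance after payment £1,412.48.
Month 3: interest £34.13; balance after payment £996.61.
Month 4: interest £24.08; balance after payment £570.70.
Month 5: interest £13.79; balance after payment £134.49.
Month 6: interest £3.25; balance after payment £0.00.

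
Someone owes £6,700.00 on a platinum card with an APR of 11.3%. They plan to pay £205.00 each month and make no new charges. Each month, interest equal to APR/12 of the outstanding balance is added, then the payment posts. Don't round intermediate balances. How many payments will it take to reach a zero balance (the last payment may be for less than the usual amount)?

40 payments

Monthly rate r = 11.3%/12 = 0.941667% = 0.00941667.
Recurrence: B ← B·(1+r) − £205.00.
Month 1: interest £63.09; balance after payment £6,558.09.
Month 2: interest £61.76; balance after payment £6,414.85.
Closed form: n = −ln(1 − rB₀/P)/ln(1+r) = −ln(0.69224)/ln(1.00942) ≈ 39.245, so the balance reaches zero during payment 40.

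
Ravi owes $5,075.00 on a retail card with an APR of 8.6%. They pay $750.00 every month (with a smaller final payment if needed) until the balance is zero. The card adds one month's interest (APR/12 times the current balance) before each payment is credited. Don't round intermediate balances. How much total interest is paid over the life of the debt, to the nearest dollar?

Monthly rate r = 8.6%/12 = 0.716667% = 0.00716667.
Payoff takes n = ⌈−ln(1 − rB₀/P)/ln(1+r)⌉ = ⌈6.961⌉ = 7 payments; the last is $720.90.
Total paid = 6·$750.00 + $720.90 = $5,220.90.
Total interest = total paid − principal = $5,220.90 − $5,075.00 = $145.90.

$146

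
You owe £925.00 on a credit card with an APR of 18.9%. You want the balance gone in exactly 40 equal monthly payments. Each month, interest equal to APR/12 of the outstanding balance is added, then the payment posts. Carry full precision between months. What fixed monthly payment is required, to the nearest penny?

Monthly rate r = 18.9%/12 = 1.575% = 0.01575.
Level-payment amortization: P = B₀·r / (1 − (1+r)^(−n)) = 925.00·0.01575 / (1 − 1.01575^(−40)).
Denominator 1 − (1+r)^(−40) = 0.464786869.
P = 14.5687 / 0.464786869 ≈ 31.35.

£31.35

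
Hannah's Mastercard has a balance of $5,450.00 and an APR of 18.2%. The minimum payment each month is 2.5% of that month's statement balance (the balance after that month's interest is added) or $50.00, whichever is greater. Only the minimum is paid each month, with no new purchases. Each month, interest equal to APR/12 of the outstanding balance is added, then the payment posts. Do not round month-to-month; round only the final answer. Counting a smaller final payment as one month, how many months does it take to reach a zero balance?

160 months

Monthly rate r = 18.2%/12 = 1.51667% = 0.0151667.
While 2.5% of the post-interest balance exceeds $50.00, each month B ← (B·(1+r))·(1 − 0.025), i.e. B shrinks by the factor (1+r)·0.975 = 0.98979.
This holds for months 1–100. Entering month 101 the balance is $1,952.51; 2.5% of the post-interest balance is now below $50.00, so the flat $50.00 minimum applies from here.
From month 101 a fixed $50.00 at rate r clears $1,952.51 in 60 more payments. Total: 100 + 60 = 160 months.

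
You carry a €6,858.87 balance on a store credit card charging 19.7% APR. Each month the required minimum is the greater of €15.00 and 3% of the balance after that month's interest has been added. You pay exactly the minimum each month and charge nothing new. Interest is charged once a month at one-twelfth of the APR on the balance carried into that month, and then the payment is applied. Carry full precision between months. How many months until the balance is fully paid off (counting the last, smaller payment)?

Monthly rate r = 19.7%/12 = 1.64167% = 0.0164167.
While 3% of the post-interest balance exceeds €15.00, each month B ← (B·(1+r))·(1 − 0.03), i.e. B shrinks by the factor (1+r)·0.97 = 0.98592.
This holds for months 1–186. Entering month 187 the balance is €491.07; 3% of the post-interest balance is now below €15.00, so the flat €15.00 minimum applies from here.
From month 187 a fixed €15.00 at rate r clears €491.07 in 48 more payments. Total: 186 + 48 = 234 months.

234 months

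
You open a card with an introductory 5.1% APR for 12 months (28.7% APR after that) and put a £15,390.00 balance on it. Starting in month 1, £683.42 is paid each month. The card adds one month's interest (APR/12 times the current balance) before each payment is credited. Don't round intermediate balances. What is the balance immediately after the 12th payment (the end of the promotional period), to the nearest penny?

£7,798.02

Promo months 1–12 at r₀ = 5.1%/12 = 0.00425; months 13+ at r₁ = 28.7%/12 = 0.0239167.
After month 12: iterate B ← B·(1+r₀) − £683.42 for 12 months → £7,798.02.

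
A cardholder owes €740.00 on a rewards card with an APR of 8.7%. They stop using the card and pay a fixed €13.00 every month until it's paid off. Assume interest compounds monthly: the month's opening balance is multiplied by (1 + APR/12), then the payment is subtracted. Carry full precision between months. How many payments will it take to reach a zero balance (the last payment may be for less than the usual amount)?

Monthly rate r = 8.7%/12 = 0.725% = 0.00725.
Recurrence: B ← B·(1+r) − €13.00.
Month 1: interest €5.36; balance after payment €732.37.
Month 2: interest €5.31; balance after payment €724.67.
Closed form: n = −ln(1 − rB₀/P)/ln(1+r) = −ln(0.58731)/ln(1.00725) ≈ 73.674, so the balance reaches zero during payment 74.

74 months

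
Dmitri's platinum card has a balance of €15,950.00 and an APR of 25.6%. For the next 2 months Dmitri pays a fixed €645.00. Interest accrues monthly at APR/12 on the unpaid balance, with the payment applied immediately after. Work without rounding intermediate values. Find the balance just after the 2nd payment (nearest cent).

€15,334.03

Monthly rate r = 25.6%/12 = 2.13333% = 0.0213333.
Each month: B ← B·(1+r) − €645.00.
Month 1: interest €340.27; balance after payment €15,645.27.
Month 2: interest €333.77; balance after payment €15,334.03.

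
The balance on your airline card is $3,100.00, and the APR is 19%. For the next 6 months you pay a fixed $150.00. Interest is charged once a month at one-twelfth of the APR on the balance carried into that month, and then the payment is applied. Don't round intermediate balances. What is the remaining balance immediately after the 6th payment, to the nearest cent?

$2,470.02

Monthly rate r = 19%/12 = 1.58333% = 0.0158333.
Each month: B ← B·(1+r) − $150.00.
Month 1: interest $49.08; balance after payment $2,999.08.
Month 2: interest $47.49; balance after payment $2,896.57.
Month 3: interest $45.86; balance after payment $2,792.43.
Month 4: interest $44.21; balance after payment $2,686.64.
Month 5: interest $42.54; balance after payment $2,579.18.
Month 6: interest $40.84; balance after payment $2,470.02.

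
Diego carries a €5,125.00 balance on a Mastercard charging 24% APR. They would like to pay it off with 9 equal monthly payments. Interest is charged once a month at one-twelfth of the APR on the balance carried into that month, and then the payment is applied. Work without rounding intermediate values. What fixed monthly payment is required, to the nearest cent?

€627.89

Monthly rate r = 24%/12 = 2% = 0.02.
Level-payment amortization: P = B₀·r / (1 − (1+r)^(−n)) = 5125.00·0.02 / (1 − 1.02^(−9)).
Denominator 1 − (1+r)^(−9) = 0.163244734.
P = 102.5 / 0.163244734 ≈ 627.89.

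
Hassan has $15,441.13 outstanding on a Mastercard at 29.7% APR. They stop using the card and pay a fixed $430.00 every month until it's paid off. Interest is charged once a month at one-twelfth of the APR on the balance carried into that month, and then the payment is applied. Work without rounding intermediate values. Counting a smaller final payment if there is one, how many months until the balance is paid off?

90 payments

Monthly rate r = 29.7%/12 = 2.475% = 0.02475.
Recurrence: B ← B·(1+r) − $430.00.
Month 1: interest $382.17; balance after payment $15,393.30.
Month 2: interest $380.98; balance after payment $15,344.28.
Closed form: n = −ln(1 − rB₀/P)/ln(1+r) = −ln(0.11124)/ln(1.02475) ≈ 89.824, so the balance reaches zero during payment 90.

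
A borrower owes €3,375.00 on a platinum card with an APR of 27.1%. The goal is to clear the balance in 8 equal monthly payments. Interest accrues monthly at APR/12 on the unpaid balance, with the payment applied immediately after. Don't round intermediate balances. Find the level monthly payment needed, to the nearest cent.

€465.86

Monthly rate r = 27.1%/12 = 2.25833% = 0.0225833.
Level-payment amortization: P = B₀·r / (1 − (1+r)^(−n)) = 3375.00·0.0225833 / (1 − 1.02258^(−8)).
Denominator 1 − (1+r)^(−8) = 0.163607135.
P = 76.2188 / 0.163607135 ≈ 465.86.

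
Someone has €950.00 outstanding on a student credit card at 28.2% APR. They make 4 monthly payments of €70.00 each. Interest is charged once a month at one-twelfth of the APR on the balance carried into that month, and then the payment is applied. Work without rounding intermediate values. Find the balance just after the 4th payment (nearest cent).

€752.47

Monthly rate r = 28.2%/12 = 2.35% = 0.0235.
Each month: B ← B·(1+r) − €70.00.
Month 1: interest €22.32; balance after payment €902.33.
Month 2: interest €21.20; balance after payment €853.53.
Month 3: interest €20.06; balance after payment €803.59.
Month 4: interest €18.88; balance after payment €752.47.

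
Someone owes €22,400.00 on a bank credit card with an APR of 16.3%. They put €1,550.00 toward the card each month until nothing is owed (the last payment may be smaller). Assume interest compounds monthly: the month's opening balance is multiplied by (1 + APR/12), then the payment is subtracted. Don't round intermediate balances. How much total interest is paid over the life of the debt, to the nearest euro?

€2,707

Monthly rate r = 16.3%/12 = 1.35833% = 0.0135833.
Payoff takes n = ⌈−ln(1 − rB₀/P)/ln(1+r)⌉ = ⌈16.197⌉ = 17 payments; the last is €307.25.
Total paid = 16·€1,550.00 + €307.25 = €25,107.25.
Total interest = total paid − principal = €25,107.25 − €22,400.00 = €2,707.25.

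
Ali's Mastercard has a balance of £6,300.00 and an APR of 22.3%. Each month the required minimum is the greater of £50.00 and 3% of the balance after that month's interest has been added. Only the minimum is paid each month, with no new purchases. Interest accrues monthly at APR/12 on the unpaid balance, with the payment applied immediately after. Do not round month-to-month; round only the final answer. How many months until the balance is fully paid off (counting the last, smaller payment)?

Monthly rate r = 22.3%/12 = 1.85833% = 0.0185833.
While 3% of the post-interest balance exceeds £50.00, each month B ← (B·(1+r))·(1 − 0.03), i.e. B shrinks by the factor (1+r)·0.97 = 0.98803.
This holds for months 1–112. Entering month 113 the balance is £1,634.52; 3% of the post-interest balance is now below £50.00, so the flat £50.00 minimum applies from here.
From month 113 a fixed £50.00 at rate r clears £1,634.52 in 51 more payments. Total: 112 + 51 = 163 months.

163 months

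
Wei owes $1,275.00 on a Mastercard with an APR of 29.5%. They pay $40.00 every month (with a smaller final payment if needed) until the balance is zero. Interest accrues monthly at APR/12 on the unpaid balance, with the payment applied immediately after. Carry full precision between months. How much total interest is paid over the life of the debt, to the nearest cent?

Monthly rate r = 29.5%/12 = 2.45833% = 0.0245833.
Payoff takes n = ⌈−ln(1 − rB₀/P)/ln(1+r)⌉ = ⌈63.024⌉ = 64 payments; the last is $0.96.
Total paid = 63·$40.00 + $0.96 = $2,520.96.
Total interest = total paid − principal = $2,520.96 − $1,275.00 = $1,245.96.

$1,245.96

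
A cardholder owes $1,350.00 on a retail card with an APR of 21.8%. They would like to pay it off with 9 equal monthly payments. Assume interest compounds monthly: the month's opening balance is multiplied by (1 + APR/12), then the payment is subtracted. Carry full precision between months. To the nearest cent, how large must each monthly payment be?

$163.95

Monthly rate r = 21.8%/12 = 1.81667% = 0.0181667.
Level-payment amortization: P = B₀·r / (1 − (1+r)^(−n)) = 1350.00·0.0181667 / (1 − 1.01817^(−9)).
Denominator 1 − (1+r)^(−9) = 0.149586536.
P = 24.525 / 0.149586536 ≈ 163.95.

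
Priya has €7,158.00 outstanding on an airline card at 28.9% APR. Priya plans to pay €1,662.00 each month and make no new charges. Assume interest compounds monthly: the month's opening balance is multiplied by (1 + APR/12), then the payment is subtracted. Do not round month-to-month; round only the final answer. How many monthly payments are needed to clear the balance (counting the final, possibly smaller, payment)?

Monthly rate r = 28.9%/12 = 2.40833% = 0.0240833.
Recurrence: B ← B·(1+r) − €1,662.00.
Month 1: interest €172.39; balance after payment €5,668.39.
Month 2: interest €136.51; balance after payment €4,142.90.
Month 3: interest €99.77; balance after payment €2,580.68.
Month 4: interest €62.15; balance after payment €980.83.
Month 5: interest €23.62; balance after payment €0.00.

5 months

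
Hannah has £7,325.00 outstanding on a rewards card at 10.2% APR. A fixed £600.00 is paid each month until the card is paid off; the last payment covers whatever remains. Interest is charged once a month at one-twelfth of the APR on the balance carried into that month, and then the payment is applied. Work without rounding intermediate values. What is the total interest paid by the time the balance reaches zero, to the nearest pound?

Monthly rate r = 10.2%/12 = 0.85% = 0.0085.
Payoff takes n = ⌈−ln(1 − rB₀/P)/ln(1+r)⌉ = ⌈12.944⌉ = 13 payments; the last is £566.54.
Total paid = 12·£600.00 + £566.54 = £7,766.54.
Total interest = total paid − principal = £7,766.54 − £7,325.00 = £441.54.

£442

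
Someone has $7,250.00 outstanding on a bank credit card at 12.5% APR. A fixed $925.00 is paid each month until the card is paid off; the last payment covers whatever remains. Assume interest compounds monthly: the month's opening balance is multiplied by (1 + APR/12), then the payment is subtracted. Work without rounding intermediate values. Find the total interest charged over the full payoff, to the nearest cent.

$353.27

Monthly rate r = 12.5%/12 = 1.04167% = 0.0104167.
Payoff takes n = ⌈−ln(1 − rB₀/P)/ln(1+r)⌉ = ⌈8.219⌉ = 9 payments; the last is $203.27.
Total paid = 8·$925.00 + $203.27 = $7,603.27.
Total interest = total paid − principal = $7,603.27 − $7,250.00 = $353.27.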